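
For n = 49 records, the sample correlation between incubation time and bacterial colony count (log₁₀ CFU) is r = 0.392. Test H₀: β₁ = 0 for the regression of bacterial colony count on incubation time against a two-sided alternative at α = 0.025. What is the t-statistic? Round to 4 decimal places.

t = r·√(n − 2)/√(1 − r²) = 0.392·√47/√0.846336 = 2.9212.
df = n − 2 = 47.
Two-sided p ≈ 0.0053, which is < 0.025, so reject H₀.
There is evidence of a linear association between incubation time and bacterial colony count.

t = 2.9212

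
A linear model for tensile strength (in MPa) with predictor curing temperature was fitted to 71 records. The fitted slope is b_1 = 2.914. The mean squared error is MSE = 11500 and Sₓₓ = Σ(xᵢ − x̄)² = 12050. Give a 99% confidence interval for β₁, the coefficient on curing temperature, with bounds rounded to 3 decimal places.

(0.326, 5.502)

SE(b_1) = √(MSE/Sₓₓ) = √(11500/12050) = 0.976912.
df = n − 2 = 69.
t* = t_{0.005, 69} = 2.648977.
Margin = t* × SE = 2.648977 × 0.976912 = 2.58782.
CI: 2.914 ± 2.58782 → (0.326, 5.502).
With 99% confidence, each one-unit increase in curing temperature is associated with a change of between 0.326 and 5.502 MPa in tensile strength.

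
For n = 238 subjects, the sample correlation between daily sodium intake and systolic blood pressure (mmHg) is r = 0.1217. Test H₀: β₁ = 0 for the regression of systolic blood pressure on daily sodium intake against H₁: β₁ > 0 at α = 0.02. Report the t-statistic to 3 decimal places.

t = r·√(n − 2)/√(1 − r²) = 0.1217·√236/√0.985189 = 1.884.
df = n − 2 = 236.
One-sided p ≈ 0.0304, which is ≥ 0.02, so fail to reject H₀.
The data do not give significant evidence of a linear association between daily sodium intake and systolic blood pressure.

t = 1.884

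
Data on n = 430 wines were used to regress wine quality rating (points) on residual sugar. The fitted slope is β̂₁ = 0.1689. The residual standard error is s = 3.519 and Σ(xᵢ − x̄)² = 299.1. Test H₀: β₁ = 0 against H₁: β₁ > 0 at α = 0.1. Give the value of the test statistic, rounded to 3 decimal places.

SE(β̂₁) = s/√Sₓₓ = 3.519/√299.1 = 0.203475.
t = 0.1689 / 0.203475 = 0.830.
df = n − 2 = 428.
One-sided p ≈ 0.2035, which is ≥ 0.1, so fail to reject H₀.
The data do not give significant evidence that the true slope on residual sugar is positive.

t = 0.830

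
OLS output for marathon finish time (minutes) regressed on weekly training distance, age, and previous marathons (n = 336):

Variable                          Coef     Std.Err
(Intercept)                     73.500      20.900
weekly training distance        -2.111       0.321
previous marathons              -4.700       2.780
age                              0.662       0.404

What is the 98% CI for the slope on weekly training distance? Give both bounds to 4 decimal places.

Read off: b = -2.111, SE = 0.321 for weekly training distance.
df = n − k − 1 = 336 − 3 − 1 = 332.
t* = t_{0.01, 332} = 2.337632.
Margin = t* × SE = 2.337632 × 0.321 = 0.750380.
CI: -2.111 ± 0.750380 → (-2.8614, -1.3606).

(-2.8614, -1.3606)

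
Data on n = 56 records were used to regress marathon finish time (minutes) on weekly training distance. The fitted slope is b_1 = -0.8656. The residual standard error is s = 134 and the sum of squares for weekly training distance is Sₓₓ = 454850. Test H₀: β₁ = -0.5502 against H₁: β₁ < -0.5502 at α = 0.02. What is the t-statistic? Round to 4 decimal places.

t = -1.5874

SE(b_1) = s/√Sₓₓ = 134/√454850 = 0.198688.
t = (-0.8656 − (-0.5502)) / 0.198688 = -1.5874.
df = n − 2 = 54.
One-sided p ≈ 0.0591, which is ≥ 0.02, so fail to reject H₀.
The data do not give significant evidence that the true slope on weekly training distance is below -0.5502 minutes per unit.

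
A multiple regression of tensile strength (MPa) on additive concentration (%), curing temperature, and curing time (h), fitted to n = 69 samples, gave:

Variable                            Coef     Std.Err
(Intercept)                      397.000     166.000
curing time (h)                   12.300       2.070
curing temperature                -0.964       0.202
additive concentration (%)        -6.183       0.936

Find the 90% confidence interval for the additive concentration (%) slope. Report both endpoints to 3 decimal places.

Read off: b = -6.183, SE = 0.936 for additive concentration (%).
df = n − k − 1 = 69 − 3 − 1 = 65.
t* = t_{0.05, 65} = 1.668636.
Margin = t* × SE = 1.668636 × 0.936 = 1.56184.
CI: -6.183 ± 1.56184 → (-7.745, -4.621).

(-7.745, -4.621)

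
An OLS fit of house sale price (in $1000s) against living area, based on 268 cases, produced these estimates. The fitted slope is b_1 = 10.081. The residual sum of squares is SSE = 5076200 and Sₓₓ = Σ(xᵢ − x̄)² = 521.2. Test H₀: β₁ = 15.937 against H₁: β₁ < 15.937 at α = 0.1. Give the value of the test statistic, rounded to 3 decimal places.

MSE = SSE/(n − 2) = 5076200/266 = 19083.5.
SE(b_1) = √(MSE/Sₓₓ) = √(19083.5/521.2) = 6.05099.
t = (10.081 − 15.937) / 6.05099 = -0.968.
df = n − 2 = 266.
One-sided p ≈ 0.1670, which is ≥ 0.1, so fail to reject H₀.
The data do not give significant evidence that the true slope on living area is below 15.937 $1000s per unit.

t = -0.968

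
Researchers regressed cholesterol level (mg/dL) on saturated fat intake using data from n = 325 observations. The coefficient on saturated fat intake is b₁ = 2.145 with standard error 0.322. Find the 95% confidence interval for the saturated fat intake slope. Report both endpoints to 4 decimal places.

(1.5115, 2.7785)

df = n − 2 = 325 − 2 = 323.
t* = t_{0.025, 323} = 1.967336.
Margin = t* × SE = 1.967336 × 0.322 = 0.633482.
CI: 2.145 ± 0.633482 → (1.5115, 2.7785).
With 95% confidence, each one-unit increase in saturated fat intake is associated with a change of between 1.5115 and 2.7785 mg/dL in cholesterol level.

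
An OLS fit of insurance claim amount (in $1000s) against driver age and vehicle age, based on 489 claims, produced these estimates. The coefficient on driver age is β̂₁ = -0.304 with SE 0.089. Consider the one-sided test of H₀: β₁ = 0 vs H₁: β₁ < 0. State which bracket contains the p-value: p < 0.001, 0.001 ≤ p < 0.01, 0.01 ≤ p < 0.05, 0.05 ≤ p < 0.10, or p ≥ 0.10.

t = -0.304 / 0.089 = -3.416.
df = n − k − 1 = 489 − 2 − 1 = 486.
One-sided p = P(T_{486} < t) ≈ 0.0003.
So p < 0.001.

p < 0.001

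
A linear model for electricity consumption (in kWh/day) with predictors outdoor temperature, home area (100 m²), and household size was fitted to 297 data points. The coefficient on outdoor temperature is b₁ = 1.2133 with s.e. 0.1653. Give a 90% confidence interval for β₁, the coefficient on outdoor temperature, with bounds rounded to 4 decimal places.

df = n − k − 1 = 297 − 3 − 1 = 293.
t* = t_{0.05, 293} = 1.650071.
Margin = t* × SE = 1.650071 × 0.1653 = 0.272757.
CI: 1.2133 ± 0.272757 → (0.9405, 1.4861).
With 90% confidence, each one-unit increase in outdoor temperature is associated with a change of between 0.9405 and 1.4861 kWh/day in electricity consumption, holding the other predictors fixed.

(0.9405, 1.4861)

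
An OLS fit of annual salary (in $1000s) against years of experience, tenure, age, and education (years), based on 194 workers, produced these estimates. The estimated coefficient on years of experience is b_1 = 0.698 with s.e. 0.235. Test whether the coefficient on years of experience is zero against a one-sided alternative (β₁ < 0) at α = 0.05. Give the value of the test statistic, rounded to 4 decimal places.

H₀: β₁ = 0 vs H₁: β₁ < 0.
t = (b_1 − β₁⁰)/SE = 0.698 / 0.235 = 2.9702.
df = n − k − 1 = 194 − 4 − 1 = 189.
One-sided p ≈ 0.9983, which is ≥ 0.05, so fail to reject H₀.
The data do not give significant evidence that the true slope on years of experience is negative, holding the other predictors fixed.

t = 2.9702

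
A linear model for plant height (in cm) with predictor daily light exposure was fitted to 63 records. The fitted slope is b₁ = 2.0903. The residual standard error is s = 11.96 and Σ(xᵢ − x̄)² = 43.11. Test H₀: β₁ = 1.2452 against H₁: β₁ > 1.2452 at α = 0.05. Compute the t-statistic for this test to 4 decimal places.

t = 0.4639

SE(b₁) = s/√Sₓₓ = 11.96/√43.11 = 1.82155.
t = (2.0903 − 1.2452) / 1.82155 = 0.4639.
df = n − 2 = 61.
One-sided p ≈ 0.3222, which is ≥ 0.05, so fail to reject H₀.
The data do not give significant evidence that the true slope on daily light exposure exceeds 1.2452 cm per unit.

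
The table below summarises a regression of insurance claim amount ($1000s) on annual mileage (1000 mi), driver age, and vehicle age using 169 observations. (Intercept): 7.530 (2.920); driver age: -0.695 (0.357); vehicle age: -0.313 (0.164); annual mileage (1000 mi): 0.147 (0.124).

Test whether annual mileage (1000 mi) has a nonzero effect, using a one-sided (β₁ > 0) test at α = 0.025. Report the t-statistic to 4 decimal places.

Read off: b = 0.147, SE = 0.124 for annual mileage (1000 mi).
H₀: β₁ = 0 vs H₁: β₁ > 0.
t = 0.147 / 0.124 = 1.1855.
df = n − k − 1 = 169 − 3 − 1 = 165.
One-sided p ≈ 0.1188, which is ≥ 0.025, so fail to reject H₀.
The data do not give significant evidence that the true slope on annual mileage (1000 mi) is positive, holding the other predictors fixed.

t = 1.1855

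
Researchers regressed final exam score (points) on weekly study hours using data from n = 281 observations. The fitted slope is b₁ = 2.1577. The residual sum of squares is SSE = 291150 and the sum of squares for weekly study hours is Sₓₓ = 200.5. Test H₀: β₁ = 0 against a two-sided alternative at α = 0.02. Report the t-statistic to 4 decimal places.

MSE = SSE/(n − 2) = 291150/279 = 1043.55.
SE(b₁) = √(MSE/Sₓₓ) = √(1043.55/200.5) = 2.28139.
t = 2.1577 / 2.28139 = 0.9458.
df = n − 2 = 279.
Two-sided p ≈ 0.3451, which is ≥ 0.02, so fail to reject H₀.
The data do not give significant evidence of an association between weekly study hours and final exam score.

t = 0.9458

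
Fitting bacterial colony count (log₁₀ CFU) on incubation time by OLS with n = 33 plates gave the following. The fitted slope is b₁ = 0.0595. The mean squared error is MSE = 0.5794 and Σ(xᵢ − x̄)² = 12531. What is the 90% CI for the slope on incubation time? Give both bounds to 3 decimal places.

SE(b₁) = √(MSE/Sₓₓ) = √(0.5794/12531) = 0.0067998.
df = n − 2 = 31.
t* = t_{0.05, 31} = 1.695519.
Margin = t* × SE = 1.695519 × 0.0067998 = 0.01153.
CI: 0.0595 ± 0.01153 → (0.048, 0.071).
With 90% confidence, each one-unit increase in incubation time is associated with a change of between 0.048 and 0.071 log₁₀ CFU in bacterial colony count.

(0.048, 0.071)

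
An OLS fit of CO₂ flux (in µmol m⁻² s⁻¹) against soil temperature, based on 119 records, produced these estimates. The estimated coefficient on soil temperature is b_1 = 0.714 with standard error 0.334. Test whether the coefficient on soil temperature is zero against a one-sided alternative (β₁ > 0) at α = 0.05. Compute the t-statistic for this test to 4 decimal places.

t = 2.1377

H₀: β₁ = 0 vs H₁: β₁ > 0.
t = (b_1 − β₁⁰)/SE = 0.714 / 0.334 = 2.1377.
df = n − 2 = 119 − 2 = 117.
One-sided p ≈ 0.0173, which is < 0.05, so reject H₀.
There is evidence that the true slope on soil temperature is positive.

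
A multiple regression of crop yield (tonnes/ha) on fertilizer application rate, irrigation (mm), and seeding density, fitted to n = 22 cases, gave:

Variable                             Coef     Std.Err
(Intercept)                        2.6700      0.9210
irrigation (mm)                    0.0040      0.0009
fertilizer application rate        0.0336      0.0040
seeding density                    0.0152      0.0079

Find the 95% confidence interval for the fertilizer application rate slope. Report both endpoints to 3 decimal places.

(0.025, 0.042)

Read off: b = 0.0336, SE = 0.0040 for fertilizer application rate.
df = n − k − 1 = 22 − 3 − 1 = 18.
t* = t_{0.025, 18} = 2.100922.
Margin = t* × SE = 2.100922 × 0.0040 = 0.00840.
CI: 0.0336 ± 0.00840 → (0.025, 0.042).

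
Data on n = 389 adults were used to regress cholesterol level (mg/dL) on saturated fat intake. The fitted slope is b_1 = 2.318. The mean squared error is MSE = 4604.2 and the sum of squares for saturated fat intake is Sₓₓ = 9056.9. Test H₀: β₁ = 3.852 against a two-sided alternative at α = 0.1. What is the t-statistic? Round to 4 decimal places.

SE(b_1) = √(MSE/Sₓₓ) = √(4604.2/9056.9) = 0.712996.
t = (2.318 − 3.852) / 0.712996 = -2.1515.
df = n − 2 = 387.
Two-sided p ≈ 0.0321, which is < 0.1, so reject H₀.
There is evidence that the true slope on saturated fat intake differs from 3.852 mg/dL per unit.

t = -2.1515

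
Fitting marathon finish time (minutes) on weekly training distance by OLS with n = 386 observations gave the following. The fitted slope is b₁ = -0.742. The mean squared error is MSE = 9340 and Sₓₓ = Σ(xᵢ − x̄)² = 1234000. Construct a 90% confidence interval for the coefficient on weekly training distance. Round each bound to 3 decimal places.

SE(b₁) = √(MSE/Sₓₓ) = √(9340/1234000) = 0.0869993.
df = n − 2 = 384.
t* = t_{0.05, 384} = 1.648831.
Margin = t* × SE = 1.648831 × 0.0869993 = 0.14345.
CI: -0.742 ± 0.14345 → (-0.885, -0.599).
With 90% confidence, each one-unit increase in weekly training distance is associated with a change of between -0.885 and -0.599 minutes in marathon finish time.

(-0.885, -0.599)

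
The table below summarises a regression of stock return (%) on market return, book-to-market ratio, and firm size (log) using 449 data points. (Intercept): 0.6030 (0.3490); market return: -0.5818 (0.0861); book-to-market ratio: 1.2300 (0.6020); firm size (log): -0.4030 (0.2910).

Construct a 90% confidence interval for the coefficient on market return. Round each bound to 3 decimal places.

(-0.724, -0.440)

Read off: b = -0.5818, SE = 0.0861 for market return.
df = n − k − 1 = 449 − 3 − 1 = 445.
t* = t_{0.05, 445} = 1.648285.
Margin = t* × SE = 1.648285 × 0.0861 = 0.14192.
CI: -0.5818 ± 0.14192 → (-0.724, -0.440).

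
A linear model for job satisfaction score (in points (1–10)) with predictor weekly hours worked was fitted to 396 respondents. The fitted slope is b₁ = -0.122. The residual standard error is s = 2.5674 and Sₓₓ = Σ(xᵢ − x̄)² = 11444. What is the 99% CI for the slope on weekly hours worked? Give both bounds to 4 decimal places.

(-0.1841, -0.0599)

SE(b₁) = s/√Sₓₓ = 2.5674/√11444 = 0.0239996.
df = n − 2 = 394.
t* = t_{0.005, 394} = 2.588365.
Margin = t* × SE = 2.588365 × 0.0239996 = 0.062120.
CI: -0.122 ± 0.062120 → (-0.1841, -0.0599).
With 99% confidence, each one-unit increase in weekly hours worked is associated with a change of between -0.1841 and -0.0599 points (1–10) in job satisfaction score.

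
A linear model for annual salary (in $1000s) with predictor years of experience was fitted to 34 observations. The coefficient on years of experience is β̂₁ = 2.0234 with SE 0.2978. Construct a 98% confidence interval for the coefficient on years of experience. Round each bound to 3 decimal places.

df = n − 2 = 34 − 2 = 32.
t* = t_{0.01, 32} = 2.448678.
Margin = t* × SE = 2.448678 × 0.2978 = 0.72922.
CI: 2.0234 ± 0.72922 → (1.294, 2.753).
With 98% confidence, each one-unit increase in years of experience is associated with a change of between 1.294 and 2.753 $1000s in annual salary.

(1.294, 2.753)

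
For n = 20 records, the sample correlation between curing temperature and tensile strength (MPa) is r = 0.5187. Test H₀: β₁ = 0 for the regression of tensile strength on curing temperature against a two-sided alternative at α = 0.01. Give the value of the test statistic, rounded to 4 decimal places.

t = r·√(n − 2)/√(1 − r²) = 0.5187·√18/√0.73095 = 2.5740.
df = n − 2 = 18.
Two-sided p ≈ 0.0191, which is ≥ 0.01, so fail to reject H₀.
The data do not give significant evidence of a linear association between curing temperature and tensile strength.

t = 2.5740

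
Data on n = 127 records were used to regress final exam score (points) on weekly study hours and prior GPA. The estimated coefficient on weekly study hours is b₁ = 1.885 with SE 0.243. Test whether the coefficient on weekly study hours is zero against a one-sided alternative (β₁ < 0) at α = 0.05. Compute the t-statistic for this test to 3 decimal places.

H₀: β₁ = 0 vs H₁: β₁ < 0.
t = (b₁ − β₁⁰)/SE = 1.885 / 0.243 = 7.757.
df = n − k − 1 = 127 − 2 − 1 = 124.
One-sided p ≈ 1.0000, which is ≥ 0.05, so fail to reject H₀.
The data do not give significant evidence that the true slope on weekly study hours is negative, holding the other predictors fixed.

t = 7.757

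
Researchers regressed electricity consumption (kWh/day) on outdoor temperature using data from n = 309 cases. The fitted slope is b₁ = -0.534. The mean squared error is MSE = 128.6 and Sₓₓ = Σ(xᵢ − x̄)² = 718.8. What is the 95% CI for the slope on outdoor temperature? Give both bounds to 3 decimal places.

(-1.366, 0.298)

SE(b₁) = √(MSE/Sₓₓ) = √(128.6/718.8) = 0.422977.
df = n − 2 = 307.
t* = t_{0.025, 307} = 1.967721.
Margin = t* × SE = 1.967721 × 0.422977 = 0.83230.
CI: -0.534 ± 0.83230 → (-1.366, 0.298).
With 95% confidence, each one-unit increase in outdoor temperature is associated with a change of between -1.366 and 0.298 kWh/day in electricity consumption.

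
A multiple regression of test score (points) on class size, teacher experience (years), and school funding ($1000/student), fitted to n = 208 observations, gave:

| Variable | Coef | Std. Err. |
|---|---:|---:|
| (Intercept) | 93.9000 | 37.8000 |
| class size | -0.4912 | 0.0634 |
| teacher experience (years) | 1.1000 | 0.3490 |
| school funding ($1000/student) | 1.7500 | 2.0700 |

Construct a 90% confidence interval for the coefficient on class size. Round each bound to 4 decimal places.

Read off: b = -0.4912, SE = 0.0634 for class size.
df = n − k − 1 = 208 − 3 − 1 = 204.
t* = t_{0.05, 204} = 1.652357.
Margin = t* × SE = 1.652357 × 0.0634 = 0.104759.
CI: -0.4912 ± 0.104759 → (-0.5960, -0.3864).

(-0.5960, -0.3864)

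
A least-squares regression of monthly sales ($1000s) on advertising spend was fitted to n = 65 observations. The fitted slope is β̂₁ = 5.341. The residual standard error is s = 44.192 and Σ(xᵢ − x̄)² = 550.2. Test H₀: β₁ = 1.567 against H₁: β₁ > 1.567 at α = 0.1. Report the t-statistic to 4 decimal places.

t = 2.0032

SE(β̂₁) = s/√Sₓₓ = 44.192/√550.2 = 1.88401.
t = (5.341 − 1.567) / 1.88401 = 2.0032.
df = n − 2 = 63.
One-sided p ≈ 0.0247, which is < 0.1, so reject H₀.
There is evidence that the true slope on advertising spend exceeds 1.567 $1000s per unit.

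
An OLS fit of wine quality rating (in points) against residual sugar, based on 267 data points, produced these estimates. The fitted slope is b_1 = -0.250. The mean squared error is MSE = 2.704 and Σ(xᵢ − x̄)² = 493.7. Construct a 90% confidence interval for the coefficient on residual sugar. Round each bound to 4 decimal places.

SE(b_1) = √(MSE/Sₓₓ) = √(2.704/493.7) = 0.0740068.
df = n − 2 = 265.
t* = t_{0.05, 265} = 1.650624.
Margin = t* × SE = 1.650624 × 0.0740068 = 0.122157.
CI: -0.250 ± 0.122157 → (-0.3722, -0.1278).
With 90% confidence, each one-unit increase in residual sugar is associated with a change of between -0.3722 and -0.1278 points in wine quality rating.

(-0.3722, -0.1278)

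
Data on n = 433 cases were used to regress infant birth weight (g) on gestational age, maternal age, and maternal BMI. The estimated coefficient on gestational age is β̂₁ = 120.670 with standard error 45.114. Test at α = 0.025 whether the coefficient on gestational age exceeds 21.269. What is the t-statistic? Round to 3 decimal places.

H₀: β₁ = 21.269 vs H₁: β₁ > 21.269.
t = (β̂₁ − β₁⁰)/SE = (120.670 − 21.269) / 45.114 = 2.203.
df = n − k − 1 = 433 − 3 − 1 = 429.
One-sided p ≈ 0.0141, which is < 0.025, so reject H₀.
There is evidence that the true slope on gestational age exceeds 21.269 g per unit, holding the other predictors fixed.

t = 2.203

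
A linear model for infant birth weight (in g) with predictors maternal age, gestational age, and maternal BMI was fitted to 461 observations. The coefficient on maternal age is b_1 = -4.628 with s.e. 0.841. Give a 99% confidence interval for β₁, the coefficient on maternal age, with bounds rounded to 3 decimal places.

(-6.803, -2.453)

df = n − k − 1 = 461 − 3 − 1 = 457.
t* = t_{0.005, 457} = 2.58663.
Margin = t* × SE = 2.58663 × 0.841 = 2.17536.
CI: -4.628 ± 2.17536 → (-6.803, -2.453).
With 99% confidence, each one-unit increase in maternal age is associated with a change of between -6.803 and -2.453 g in infant birth weight, holding the other predictors fixed.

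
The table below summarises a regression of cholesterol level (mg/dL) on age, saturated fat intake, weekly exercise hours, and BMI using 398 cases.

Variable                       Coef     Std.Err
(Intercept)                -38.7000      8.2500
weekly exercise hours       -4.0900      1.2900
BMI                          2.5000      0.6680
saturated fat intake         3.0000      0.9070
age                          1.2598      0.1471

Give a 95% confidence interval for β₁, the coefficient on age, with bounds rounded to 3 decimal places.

Read off: b = 1.2598, SE = 0.1471 for age.
df = n − k − 1 = 398 − 4 − 1 = 393.
t* = t_{0.025, 393} = 1.966019.
Margin = t* × SE = 1.966019 × 0.1471 = 0.28920.
CI: 1.2598 ± 0.28920 → (0.971, 1.549).

(0.971, 1.549)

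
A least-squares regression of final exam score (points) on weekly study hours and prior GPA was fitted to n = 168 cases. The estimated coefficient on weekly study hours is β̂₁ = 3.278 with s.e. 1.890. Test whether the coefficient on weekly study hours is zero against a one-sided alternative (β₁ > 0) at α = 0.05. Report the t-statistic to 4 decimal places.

H₀: β₁ = 0 vs H₁: β₁ > 0.
t = (β̂₁ − β₁⁰)/SE = 3.278 / 1.890 = 1.7344.
df = n − k − 1 = 168 − 2 − 1 = 165.
One-sided p ≈ 0.0424, which is < 0.05, so reject H₀.
There is evidence that the true slope on weekly study hours is positive, holding the other predictors fixed.

t = 1.7344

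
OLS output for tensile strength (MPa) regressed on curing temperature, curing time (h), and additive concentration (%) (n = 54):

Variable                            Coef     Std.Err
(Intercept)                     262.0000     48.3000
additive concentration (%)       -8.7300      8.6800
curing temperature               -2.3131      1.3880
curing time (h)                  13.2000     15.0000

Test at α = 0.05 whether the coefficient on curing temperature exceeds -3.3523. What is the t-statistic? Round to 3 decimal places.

t = 0.749

Read off: b = -2.3131, SE = 1.3880 for curing temperature.
H₀: β₁ = -3.3523 vs H₁: β₁ > -3.3523.
t = (-2.3131 − (-3.3523)) / 1.3880 = 0.749.
df = n − k − 1 = 54 − 3 − 1 = 50.
One-sided p ≈ 0.2288, which is ≥ 0.05, so fail to reject H₀.
The data do not give significant evidence that the true slope on curing temperature exceeds -3.3523 MPa per unit, holding the other predictors fixed.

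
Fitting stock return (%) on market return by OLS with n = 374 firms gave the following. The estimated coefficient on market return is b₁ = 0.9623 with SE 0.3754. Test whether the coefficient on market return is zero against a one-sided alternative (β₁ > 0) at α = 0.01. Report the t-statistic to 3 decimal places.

t = 2.563

H₀: β₁ = 0 vs H₁: β₁ > 0.
t = (b₁ − β₁⁰)/SE = 0.9623 / 0.3754 = 2.563.
df = n − 2 = 374 − 2 = 372.
One-sided p ≈ 0.0054, which is < 0.01, so reject H₀.
There is evidence that the true slope on market return is positive.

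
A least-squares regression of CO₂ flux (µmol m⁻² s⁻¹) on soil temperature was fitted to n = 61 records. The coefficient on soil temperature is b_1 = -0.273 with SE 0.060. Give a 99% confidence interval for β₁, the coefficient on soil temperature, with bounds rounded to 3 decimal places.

(-0.433, -0.113)

df = n − 2 = 61 − 2 = 59.
t* = t_{0.005, 59} = 2.661759.
Margin = t* × SE = 2.661759 × 0.060 = 0.15971.
CI: -0.273 ± 0.15971 → (-0.433, -0.113).
With 99% confidence, each one-unit increase in soil temperature is associated with a change of between -0.433 and -0.113 µmol m⁻² s⁻¹ in CO₂ flux.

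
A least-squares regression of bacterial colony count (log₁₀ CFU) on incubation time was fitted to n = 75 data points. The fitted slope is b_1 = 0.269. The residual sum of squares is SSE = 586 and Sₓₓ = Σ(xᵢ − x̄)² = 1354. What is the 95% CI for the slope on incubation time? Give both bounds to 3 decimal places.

(0.116, 0.422)

MSE = SSE/(n − 2) = 586/73 = 8.0274.
SE(b_1) = √(MSE/Sₓₓ) = √(8.0274/1354) = 0.0769978.
df = n − 2 = 73.
t* = t_{0.025, 73} = 1.992997.
Margin = t* × SE = 1.992997 × 0.0769978 = 0.15346.
CI: 0.269 ± 0.15346 → (0.116, 0.422).
With 95% confidence, each one-unit increase in incubation time is associated with a change of between 0.116 and 0.422 log₁₀ CFU in bacterial colony count.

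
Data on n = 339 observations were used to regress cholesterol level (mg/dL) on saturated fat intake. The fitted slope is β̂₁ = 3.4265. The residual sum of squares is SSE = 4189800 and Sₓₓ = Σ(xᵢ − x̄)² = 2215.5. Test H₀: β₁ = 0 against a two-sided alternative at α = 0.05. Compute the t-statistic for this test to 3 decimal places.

t = 1.446

MSE = SSE/(n − 2) = 4189800/337 = 12432.6.
SE(β̂₁) = √(MSE/Sₓₓ) = √(12432.6/2215.5) = 2.3689.
t = 3.4265 / 2.3689 = 1.446.
df = n − 2 = 337.
Two-sided p ≈ 0.1490, which is ≥ 0.05, so fail to reject H₀.
The data do not give significant evidence of an association between saturated fat intake and cholesterol level.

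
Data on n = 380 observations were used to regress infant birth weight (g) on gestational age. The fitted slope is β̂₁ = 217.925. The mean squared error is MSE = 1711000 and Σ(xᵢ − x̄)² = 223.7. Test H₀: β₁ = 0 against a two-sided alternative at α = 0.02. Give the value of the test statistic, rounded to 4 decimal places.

SE(β̂₁) = √(MSE/Sₓₓ) = √(1.711e+06/223.7) = 87.4565.
t = 217.925 / 87.4565 = 2.4918.
df = n − 2 = 378.
Two-sided p ≈ 0.0131, which is < 0.02, so reject H₀.
There is evidence that gestational age is associated with infant birth weight.

t = 2.4918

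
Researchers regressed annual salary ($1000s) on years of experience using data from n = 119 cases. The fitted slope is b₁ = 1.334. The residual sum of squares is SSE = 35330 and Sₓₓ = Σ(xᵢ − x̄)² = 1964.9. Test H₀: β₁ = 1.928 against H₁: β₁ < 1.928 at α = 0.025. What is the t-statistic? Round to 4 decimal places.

MSE = SSE/(n − 2) = 35330/117 = 301.966.
SE(b₁) = √(MSE/Sₓₓ) = √(301.966/1964.9) = 0.39202.
t = (1.334 − 1.928) / 0.39202 = -1.5152.
df = n − 2 = 117.
One-sided p ≈ 0.0662, which is ≥ 0.025, so fail to reject H₀.
The data do not give significant evidence that the true slope on years of experience is below 1.928 $1000s per unit.

t = -1.5152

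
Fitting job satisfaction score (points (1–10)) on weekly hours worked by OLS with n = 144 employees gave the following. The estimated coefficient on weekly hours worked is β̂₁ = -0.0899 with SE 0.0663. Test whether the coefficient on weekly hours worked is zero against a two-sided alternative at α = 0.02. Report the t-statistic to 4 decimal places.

t = -1.3560

H₀: β₁ = 0 vs H₁: β₁ ≠ 0.
t = (β̂₁ − β₁⁰)/SE = -0.0899 / 0.0663 = -1.3560.
df = n − 2 = 144 − 2 = 142.
Two-sided p ≈ 0.1773, which is ≥ 0.02, so fail to reject H₀.
The data do not give significant evidence of an association between weekly hours worked and job satisfaction score.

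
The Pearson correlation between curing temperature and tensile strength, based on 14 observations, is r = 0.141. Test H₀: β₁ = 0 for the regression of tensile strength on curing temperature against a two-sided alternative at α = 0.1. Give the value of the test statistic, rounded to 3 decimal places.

t = 0.493

t = r·√(n − 2)/√(1 − r²) = 0.141·√12/√0.980119 = 0.493.
df = n − 2 = 12.
Two-sided p ≈ 0.6307, which is ≥ 0.1, so fail to reject H₀.
The data do not give significant evidence of a linear association between curing temperature and tensile strength.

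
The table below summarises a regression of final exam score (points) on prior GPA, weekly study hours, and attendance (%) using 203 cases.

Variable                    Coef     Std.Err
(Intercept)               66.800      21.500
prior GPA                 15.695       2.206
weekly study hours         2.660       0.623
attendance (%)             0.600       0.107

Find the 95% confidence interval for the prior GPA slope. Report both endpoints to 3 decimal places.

Read off: b = 15.695, SE = 2.206 for prior GPA.
df = n − k − 1 = 203 − 3 − 1 = 199.
t* = t_{0.025, 199} = 1.971957.
Margin = t* × SE = 1.971957 × 2.206 = 4.35014.
CI: 15.695 ± 4.35014 → (11.345, 20.045).

(11.345, 20.045)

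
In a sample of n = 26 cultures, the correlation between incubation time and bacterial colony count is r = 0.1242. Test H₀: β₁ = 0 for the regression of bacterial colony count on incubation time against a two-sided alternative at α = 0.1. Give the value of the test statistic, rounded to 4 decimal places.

t = 0.6132

t = r·√(n − 2)/√(1 − r²) = 0.1242·√24/√0.984574 = 0.6132.
df = n − 2 = 24.
Two-sided p ≈ 0.5455, which is ≥ 0.1, so fail to reject H₀.
The data do not give significant evidence of a linear association between incubation time and bacterial colony count.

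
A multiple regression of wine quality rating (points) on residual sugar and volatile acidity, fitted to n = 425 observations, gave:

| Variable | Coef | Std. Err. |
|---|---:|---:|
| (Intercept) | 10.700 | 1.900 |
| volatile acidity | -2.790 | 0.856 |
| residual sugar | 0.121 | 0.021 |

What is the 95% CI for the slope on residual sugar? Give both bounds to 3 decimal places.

(0.080, 0.162)

Read off: b = 0.121, SE = 0.021 for residual sugar.
df = n − k − 1 = 425 − 2 − 1 = 422.
t* = t_{0.025, 422} = 1.965601.
Margin = t* × SE = 1.965601 × 0.021 = 0.04128.
CI: 0.121 ± 0.04128 → (0.080, 0.162).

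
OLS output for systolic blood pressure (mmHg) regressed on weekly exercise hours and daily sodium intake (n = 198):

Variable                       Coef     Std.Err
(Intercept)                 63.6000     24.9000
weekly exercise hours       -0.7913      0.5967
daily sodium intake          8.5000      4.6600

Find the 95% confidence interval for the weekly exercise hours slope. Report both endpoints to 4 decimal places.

Read off: b = -0.7913, SE = 0.5967 for weekly exercise hours.
df = n − k − 1 = 198 − 2 − 1 = 195.
t* = t_{0.025, 195} = 1.972204.
Margin = t* × SE = 1.972204 × 0.5967 = 1.176814.
CI: -0.7913 ± 1.176814 → (-1.9681, 0.3855).

(-1.9681, 0.3855)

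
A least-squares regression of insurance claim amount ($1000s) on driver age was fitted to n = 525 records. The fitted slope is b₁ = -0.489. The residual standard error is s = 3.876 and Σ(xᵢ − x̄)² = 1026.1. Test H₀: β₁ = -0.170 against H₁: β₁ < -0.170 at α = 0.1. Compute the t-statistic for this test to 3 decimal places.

t = -2.636

SE(b₁) = s/√Sₓₓ = 3.876/√1026.1 = 0.121001.
t = (-0.489 − (-0.170)) / 0.121001 = -2.636.
df = n − 2 = 523.
One-sided p ≈ 0.0043, which is < 0.1, so reject H₀.
There is evidence that the true slope on driver age is below -0.170 $1000s per unit.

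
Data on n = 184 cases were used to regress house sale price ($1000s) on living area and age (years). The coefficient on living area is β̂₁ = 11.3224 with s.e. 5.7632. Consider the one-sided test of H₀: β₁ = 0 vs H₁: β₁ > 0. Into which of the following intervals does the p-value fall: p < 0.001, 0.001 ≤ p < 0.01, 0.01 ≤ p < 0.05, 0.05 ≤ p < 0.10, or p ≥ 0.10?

0.01 ≤ p < 0.05

t = 11.3224 / 5.7632 = 1.965.
df = n − k − 1 = 184 − 2 − 1 = 181.
One-sided p = P(T_{181} > t) ≈ 0.0255.
So 0.01 ≤ p < 0.05.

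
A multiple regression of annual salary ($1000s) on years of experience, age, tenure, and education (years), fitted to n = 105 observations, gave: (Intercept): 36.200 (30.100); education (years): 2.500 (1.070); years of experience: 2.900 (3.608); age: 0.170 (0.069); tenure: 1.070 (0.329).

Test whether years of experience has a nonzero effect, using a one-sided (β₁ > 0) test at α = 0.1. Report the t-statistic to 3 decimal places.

t = 0.804

Read off: b = 2.900, SE = 3.608 for years of experience.
H₀: β₁ = 0 vs H₁: β₁ > 0.
t = 2.900 / 3.608 = 0.804.
df = n − k − 1 = 105 − 4 − 1 = 100.
One-sided p ≈ 0.2117, which is ≥ 0.1, so fail to reject H₀.
The data do not give significant evidence that the true slope on years of experience is positive, holding the other predictors fixed.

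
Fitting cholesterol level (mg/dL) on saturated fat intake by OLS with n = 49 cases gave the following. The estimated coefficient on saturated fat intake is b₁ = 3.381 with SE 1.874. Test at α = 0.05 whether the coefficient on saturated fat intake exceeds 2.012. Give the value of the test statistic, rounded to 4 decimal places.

H₀: β₁ = 2.012 vs H₁: β₁ > 2.012.
t = (b₁ − β₁⁰)/SE = (3.381 − 2.012) / 1.874 = 0.7305.
df = n − 2 = 49 − 2 = 47.
One-sided p ≈ 0.2343, which is ≥ 0.05, so fail to reject H₀.
The data do not give significant evidence that the true slope on saturated fat intake exceeds 2.012 mg/dL per unit.

t = 0.7305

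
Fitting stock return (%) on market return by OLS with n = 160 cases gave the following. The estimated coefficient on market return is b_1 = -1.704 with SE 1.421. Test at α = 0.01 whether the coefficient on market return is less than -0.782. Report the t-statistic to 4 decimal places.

H₀: β₁ = -0.782 vs H₁: β₁ < -0.782.
t = (b_1 − β₁⁰)/SE = (-1.704 − (-0.782)) / 1.421 = -0.6488.
df = n − 2 = 160 − 2 = 158.
One-sided p ≈ 0.2587, which is ≥ 0.01, so fail to reject H₀.
The data do not give significant evidence that the true slope on market return is below -0.782 % per unit.

t = -0.6488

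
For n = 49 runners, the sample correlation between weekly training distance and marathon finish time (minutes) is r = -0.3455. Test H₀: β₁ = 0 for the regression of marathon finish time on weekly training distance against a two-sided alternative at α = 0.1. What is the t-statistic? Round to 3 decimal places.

t = -2.524

t = r·√(n − 2)/√(1 − r²) = -0.3455·√47/√0.88063 = -2.524.
df = n − 2 = 47.
Two-sided p ≈ 0.0150, which is < 0.1, so reject H₀.
There is evidence of a linear association between weekly training distance and marathon finish time.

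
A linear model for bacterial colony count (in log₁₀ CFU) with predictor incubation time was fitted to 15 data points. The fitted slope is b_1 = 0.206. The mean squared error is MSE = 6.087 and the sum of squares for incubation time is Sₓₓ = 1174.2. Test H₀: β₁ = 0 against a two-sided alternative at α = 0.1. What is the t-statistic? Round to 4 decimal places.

SE(b_1) = √(MSE/Sₓₓ) = √(6.087/1174.2) = 0.0719997.
t = 0.206 / 0.0719997 = 2.8611.
df = n − 2 = 13.
Two-sided p ≈ 0.0134, which is < 0.1, so reject H₀.
There is evidence that incubation time is associated with bacterial colony count.

t = 2.8611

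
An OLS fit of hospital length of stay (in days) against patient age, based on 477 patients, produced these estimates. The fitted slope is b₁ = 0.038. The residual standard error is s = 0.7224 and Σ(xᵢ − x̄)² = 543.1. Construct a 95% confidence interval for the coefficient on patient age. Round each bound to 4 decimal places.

SE(b₁) = s/√Sₓₓ = 0.7224/√543.1 = 0.0309983.
df = n − 2 = 475.
t* = t_{0.025, 475} = 1.964971.
Margin = t* × SE = 1.964971 × 0.0309983 = 0.060911.
CI: 0.038 ± 0.060911 → (-0.0229, 0.0989).
With 95% confidence, each one-unit increase in patient age is associated with a change of between -0.0229 and 0.0989 days in hospital length of stay.

(-0.0229, 0.0989)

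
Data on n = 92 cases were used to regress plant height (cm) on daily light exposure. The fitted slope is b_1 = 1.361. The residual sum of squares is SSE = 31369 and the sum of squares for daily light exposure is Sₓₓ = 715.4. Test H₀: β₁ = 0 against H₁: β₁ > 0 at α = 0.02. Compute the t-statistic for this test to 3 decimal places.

t = 1.950

MSE = SSE/(n − 2) = 31369/90 = 348.544.
SE(b_1) = √(MSE/Sₓₓ) = √(348.544/715.4) = 0.697999.
t = 1.361 / 0.697999 = 1.950.
df = n − 2 = 90.
One-sided p ≈ 0.0272, which is ≥ 0.02, so fail to reject H₀.
The data do not give significant evidence that the true slope on daily light exposure is positive.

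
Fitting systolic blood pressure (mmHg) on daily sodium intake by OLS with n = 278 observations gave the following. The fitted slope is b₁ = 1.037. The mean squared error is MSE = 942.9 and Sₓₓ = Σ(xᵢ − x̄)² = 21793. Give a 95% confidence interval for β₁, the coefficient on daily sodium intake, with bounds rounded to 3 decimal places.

(0.628, 1.446)

SE(b₁) = √(MSE/Sₓₓ) = √(942.9/21793) = 0.208005.
df = n − 2 = 276.
t* = t_{0.025, 276} = 1.968596.
Margin = t* × SE = 1.968596 × 0.208005 = 0.40948.
CI: 1.037 ± 0.40948 → (0.628, 1.446).
With 95% confidence, each one-unit increase in daily sodium intake is associated with a change of between 0.628 and 1.446 mmHg in systolic blood pressure.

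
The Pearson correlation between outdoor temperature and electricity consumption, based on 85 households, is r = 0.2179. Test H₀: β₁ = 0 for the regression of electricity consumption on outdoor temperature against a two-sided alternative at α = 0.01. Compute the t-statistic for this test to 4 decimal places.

t = 2.0340

t = r·√(n − 2)/√(1 − r²) = 0.2179·√83/√0.95252 = 2.0340.
df = n − 2 = 83.
Two-sided p ≈ 0.0451, which is ≥ 0.01, so fail to reject H₀.
The data do not give significant evidence of a linear association between outdoor temperature and electricity consumption.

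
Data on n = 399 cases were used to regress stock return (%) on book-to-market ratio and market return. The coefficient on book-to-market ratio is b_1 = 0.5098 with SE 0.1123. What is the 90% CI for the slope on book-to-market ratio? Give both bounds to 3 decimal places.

(0.325, 0.695)

df = n − k − 1 = 399 − 2 − 1 = 396.
t* = t_{0.05, 396} = 1.648711.
Margin = t* × SE = 1.648711 × 0.1123 = 0.18515.
CI: 0.5098 ± 0.18515 → (0.325, 0.695).
With 90% confidence, each one-unit increase in book-to-market ratio is associated with a change of between 0.325 and 0.695 % in stock return, holding the other predictors fixed.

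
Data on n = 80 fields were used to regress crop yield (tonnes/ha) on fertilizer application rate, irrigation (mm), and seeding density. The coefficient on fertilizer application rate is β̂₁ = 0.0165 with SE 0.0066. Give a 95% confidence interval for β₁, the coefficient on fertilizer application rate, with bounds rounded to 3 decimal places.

(0.003, 0.030)

df = n − k − 1 = 80 − 3 − 1 = 76.
t* = t_{0.025, 76} = 1.991673.
Margin = t* × SE = 1.991673 × 0.0066 = 0.01315.
CI: 0.0165 ± 0.01315 → (0.003, 0.030).
With 95% confidence, each one-unit increase in fertilizer application rate is associated with a change of between 0.003 and 0.030 tonnes/ha in crop yield, holding the other predictors fixed.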